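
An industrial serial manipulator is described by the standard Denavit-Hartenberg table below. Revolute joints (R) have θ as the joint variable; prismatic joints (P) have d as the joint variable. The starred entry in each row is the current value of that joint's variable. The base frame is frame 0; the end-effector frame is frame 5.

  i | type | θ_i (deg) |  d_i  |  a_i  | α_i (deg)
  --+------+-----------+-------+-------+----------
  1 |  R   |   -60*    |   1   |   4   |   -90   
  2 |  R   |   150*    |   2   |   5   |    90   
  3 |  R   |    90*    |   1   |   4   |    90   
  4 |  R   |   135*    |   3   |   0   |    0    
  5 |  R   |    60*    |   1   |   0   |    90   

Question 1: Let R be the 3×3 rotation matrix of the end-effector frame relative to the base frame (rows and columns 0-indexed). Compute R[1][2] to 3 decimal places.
-0.548

End-effector z-axis (col 2 of R) = (0.0173,-0.5477,-0.8365)
R[1][2] = -0.5477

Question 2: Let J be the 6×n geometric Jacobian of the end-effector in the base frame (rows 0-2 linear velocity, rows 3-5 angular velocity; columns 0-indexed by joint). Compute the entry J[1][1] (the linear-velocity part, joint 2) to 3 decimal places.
4.647

axis z_1 = (0.8660,0.5000,0.0000); lever o_n−o_1 = (1.5490,9.3170,-5.3660)
cross product → J_v[:, 1] = (-2.6830,4.6471,7.2942)
J_ω[:, 1] = z_1
entry J[1][1] = 4.6471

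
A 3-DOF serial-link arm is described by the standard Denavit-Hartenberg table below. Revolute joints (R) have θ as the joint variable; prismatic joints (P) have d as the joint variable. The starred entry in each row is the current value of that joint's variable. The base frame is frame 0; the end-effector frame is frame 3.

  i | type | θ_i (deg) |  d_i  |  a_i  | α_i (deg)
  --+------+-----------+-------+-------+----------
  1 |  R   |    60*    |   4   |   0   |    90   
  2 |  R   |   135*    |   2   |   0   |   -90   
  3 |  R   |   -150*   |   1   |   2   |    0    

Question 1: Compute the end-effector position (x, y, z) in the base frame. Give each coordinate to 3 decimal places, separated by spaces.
after link 1: o_1 = (0.0000, 0.0000, 4.0000)
after link 2: o_2 = (1.7321, -1.0000, 4.0000)
after link 3: o_3 = (2.8569, -1.0517, 2.0681)

2.857 -1.052 2.068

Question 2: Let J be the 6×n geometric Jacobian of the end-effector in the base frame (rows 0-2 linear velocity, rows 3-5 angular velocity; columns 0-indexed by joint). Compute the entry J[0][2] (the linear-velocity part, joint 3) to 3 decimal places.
1.146

axis z_2 = (-0.3536,-0.6124,-0.7071); lever o_n−o_2 = (1.1248,-0.0517,-1.9319)
cross product → J_v[:, 2] = (1.1464,-1.4784,0.7071)
J_ω[:, 2] = z_2
entry J[0][2] = 1.1464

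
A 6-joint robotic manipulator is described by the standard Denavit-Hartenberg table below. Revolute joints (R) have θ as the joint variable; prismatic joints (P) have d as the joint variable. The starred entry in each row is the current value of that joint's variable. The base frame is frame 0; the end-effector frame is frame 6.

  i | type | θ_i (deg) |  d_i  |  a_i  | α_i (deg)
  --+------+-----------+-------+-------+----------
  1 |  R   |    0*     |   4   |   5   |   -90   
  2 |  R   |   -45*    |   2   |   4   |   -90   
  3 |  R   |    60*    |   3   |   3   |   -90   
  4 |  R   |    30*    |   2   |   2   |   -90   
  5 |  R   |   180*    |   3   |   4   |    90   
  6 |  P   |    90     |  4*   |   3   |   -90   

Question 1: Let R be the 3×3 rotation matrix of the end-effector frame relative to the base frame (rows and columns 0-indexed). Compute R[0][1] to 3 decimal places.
End-effector y-axis (col 1 of R) = (-0.6124,-0.5000,-0.6124)
R[0][1] = -0.6124

-0.612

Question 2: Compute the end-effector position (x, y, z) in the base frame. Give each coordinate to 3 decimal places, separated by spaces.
7.595 4.500 8.287

after link 1: o_1 = (5.0000, 0.0000, 4.0000)
after link 2: o_2 = (7.8284, 2.0000, 6.8284)
after link 3: o_3 = (11.0104, -0.5981, 5.7678)
after link 4: o_4 = (9.6909, -3.0981, 5.8625)
after link 5: o_5 = (7.5129, 1.2010, 4.5303)
after link 6: o_6 = (7.5950, 4.5000, 8.2866)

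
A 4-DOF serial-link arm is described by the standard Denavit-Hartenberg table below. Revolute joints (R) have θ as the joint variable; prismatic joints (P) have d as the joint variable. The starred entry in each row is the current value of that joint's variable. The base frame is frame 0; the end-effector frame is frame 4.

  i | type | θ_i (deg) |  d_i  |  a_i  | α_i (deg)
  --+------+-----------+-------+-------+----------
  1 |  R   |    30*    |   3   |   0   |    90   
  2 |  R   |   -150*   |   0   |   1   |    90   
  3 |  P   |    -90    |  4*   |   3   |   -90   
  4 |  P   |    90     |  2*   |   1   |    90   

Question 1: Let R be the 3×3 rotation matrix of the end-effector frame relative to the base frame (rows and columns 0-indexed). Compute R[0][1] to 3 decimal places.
End-effector y-axis (col 1 of R) = (-0.7500,-0.4330,-0.5000)
R[0][1] = -0.7500

-0.750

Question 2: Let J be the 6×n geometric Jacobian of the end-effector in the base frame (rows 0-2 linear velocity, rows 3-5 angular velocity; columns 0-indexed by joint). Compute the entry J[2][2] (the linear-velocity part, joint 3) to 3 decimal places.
0.866

prismatic axis z_2 = (-0.4330,-0.2500,0.8660)
J_v[:, 2] = z_2; J_ω[:, 2] = (0,0,0)
entry J[2][2] = 0.8660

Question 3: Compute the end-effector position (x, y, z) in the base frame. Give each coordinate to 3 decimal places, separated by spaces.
after link 1: o_1 = (0.0000, 0.0000, 3.0000)
after link 2: o_2 = (-0.7500, -0.4330, 2.5000)
after link 3: o_3 = (-3.9821, 1.1651, 5.9641)
after link 4: o_4 = (-5.0490, 0.5490, 4.0981)

-5.049 0.549 4.098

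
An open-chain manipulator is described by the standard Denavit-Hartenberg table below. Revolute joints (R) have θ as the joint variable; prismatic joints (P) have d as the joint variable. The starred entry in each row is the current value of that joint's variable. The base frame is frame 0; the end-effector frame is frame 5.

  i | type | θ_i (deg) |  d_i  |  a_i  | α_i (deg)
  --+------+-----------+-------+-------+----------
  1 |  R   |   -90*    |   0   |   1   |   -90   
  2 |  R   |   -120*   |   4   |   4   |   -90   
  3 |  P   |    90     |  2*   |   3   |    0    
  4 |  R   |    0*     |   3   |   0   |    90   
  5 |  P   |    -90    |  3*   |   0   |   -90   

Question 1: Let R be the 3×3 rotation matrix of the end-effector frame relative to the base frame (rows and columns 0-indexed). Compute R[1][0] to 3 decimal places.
0.866

End-effector x-axis (col 0 of R) = (-0.0000,0.8660,-0.5000)
R[1][0] = 0.8660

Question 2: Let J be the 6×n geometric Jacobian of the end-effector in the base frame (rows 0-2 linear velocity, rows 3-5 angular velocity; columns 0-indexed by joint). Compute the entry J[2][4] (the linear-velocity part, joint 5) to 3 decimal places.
0.866

prismatic axis z_4 = (-0.0000,0.5000,0.8660)
J_v[:, 4] = z_4; J_ω[:, 4] = (0,0,0)
entry J[2][4] = 0.8660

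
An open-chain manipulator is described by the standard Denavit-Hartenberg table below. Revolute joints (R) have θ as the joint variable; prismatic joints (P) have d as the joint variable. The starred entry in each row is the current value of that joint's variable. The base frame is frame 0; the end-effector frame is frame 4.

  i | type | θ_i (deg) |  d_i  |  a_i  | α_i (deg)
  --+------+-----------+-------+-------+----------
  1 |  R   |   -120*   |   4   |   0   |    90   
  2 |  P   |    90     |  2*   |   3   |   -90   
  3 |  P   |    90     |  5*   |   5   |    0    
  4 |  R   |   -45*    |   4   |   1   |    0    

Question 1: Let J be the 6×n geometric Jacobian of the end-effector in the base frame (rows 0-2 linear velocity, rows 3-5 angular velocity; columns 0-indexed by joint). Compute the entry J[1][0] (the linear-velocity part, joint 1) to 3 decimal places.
axis z_0 = ẑ; lever o_n−o_0 = (7.7104,5.9407,7.7071)
cross product → J_v[:, 0] = (-5.9407,7.7104,0.0000)
J_ω[:, 0] = z_0
entry J[1][0] = 7.7104

7.710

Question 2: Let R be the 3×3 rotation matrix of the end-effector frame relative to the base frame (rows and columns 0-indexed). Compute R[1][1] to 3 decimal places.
-0.354

End-effector y-axis (col 1 of R) = (0.6124,-0.3536,-0.7071)
R[1][1] = -0.3536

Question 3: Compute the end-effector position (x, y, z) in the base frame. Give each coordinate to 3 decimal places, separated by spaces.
7.710 5.941 7.707

after link 1: o_1 = (0.0000, 0.0000, 4.0000)
after link 2: o_2 = (-1.7321, 1.0000, 7.0000)
after link 3: o_3 = (5.0981, 2.8301, 7.0000)
after link 4: o_4 = (7.7104, 5.9407, 7.7071)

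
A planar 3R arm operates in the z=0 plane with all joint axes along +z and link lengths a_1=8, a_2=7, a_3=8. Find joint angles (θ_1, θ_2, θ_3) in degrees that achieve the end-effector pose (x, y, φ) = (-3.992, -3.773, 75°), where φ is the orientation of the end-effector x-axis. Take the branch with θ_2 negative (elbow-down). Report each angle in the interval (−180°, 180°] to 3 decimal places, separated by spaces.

wrist centre = target − a_3·(cos φ, sin φ) = (-6.0626, -11.5004)
cos θ_2 = (169.0139−8²−7²)/(2·8·7) = 0.5001; θ_2 = -59.9918° (elbow-down)
β = atan2(-11.5004,-6.0626) = -117.7964°; ψ = atan2(-6.0617,11.5009) = -27.7920°
θ_1 = β − ψ = -90.0044°
θ_3 = φ − θ_1 − θ_2 = -135.0038° (wrapped to (-180°,180°])

-90.004 -59.992 -135.004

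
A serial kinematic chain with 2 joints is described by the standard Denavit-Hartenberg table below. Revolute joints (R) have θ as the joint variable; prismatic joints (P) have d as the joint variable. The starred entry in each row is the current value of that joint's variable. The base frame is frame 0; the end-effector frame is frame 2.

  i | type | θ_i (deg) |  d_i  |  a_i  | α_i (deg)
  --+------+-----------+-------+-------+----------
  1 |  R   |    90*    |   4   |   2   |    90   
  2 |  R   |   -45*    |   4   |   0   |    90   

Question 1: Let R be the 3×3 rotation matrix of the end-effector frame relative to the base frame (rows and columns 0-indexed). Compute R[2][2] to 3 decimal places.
End-effector z-axis (col 2 of R) = (0.0000,-0.7071,-0.7071)
R[2][2] = -0.7071

-0.707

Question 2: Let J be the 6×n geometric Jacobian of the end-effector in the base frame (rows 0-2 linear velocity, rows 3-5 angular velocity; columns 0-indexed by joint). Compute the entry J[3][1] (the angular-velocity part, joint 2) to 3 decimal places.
1.000

axis z_1 = (1.0000,-0.0000,0.0000); lever o_n−o_1 = (4.0000,-0.0000,0.0000)
cross product → J_v[:, 1] = (0.0000,0.0000,0.0000)
J_ω[:, 1] = z_1
entry J[3][1] = 1.0000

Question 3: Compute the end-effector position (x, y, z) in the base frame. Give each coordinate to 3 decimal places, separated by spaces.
4.000 2.000 4.000

after link 1: o_1 = (0.0000, 2.0000, 4.0000)
after link 2: o_2 = (4.0000, 2.0000, 4.0000)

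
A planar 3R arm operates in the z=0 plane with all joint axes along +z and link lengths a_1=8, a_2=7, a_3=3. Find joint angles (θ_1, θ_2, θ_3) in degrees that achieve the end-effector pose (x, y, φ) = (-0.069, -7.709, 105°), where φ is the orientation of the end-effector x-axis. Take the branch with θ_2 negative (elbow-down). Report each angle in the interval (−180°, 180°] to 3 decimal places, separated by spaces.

wrist centre = target − a_3·(cos φ, sin φ) = (0.7075, -10.6068)
cos θ_2 = (113.0042−8²−7²)/(2·8·7) = 0.0000; θ_2 = -89.9978° (elbow-down)
β = atan2(-10.6068,0.7075) = -86.1841°; ψ = atan2(-7.0000,8.0003) = -41.1850°
θ_1 = β − ψ = -44.9991°
θ_3 = φ − θ_1 − θ_2 = -120.0030° (wrapped to (-180°,180°])

-44.999 -89.998 -120.003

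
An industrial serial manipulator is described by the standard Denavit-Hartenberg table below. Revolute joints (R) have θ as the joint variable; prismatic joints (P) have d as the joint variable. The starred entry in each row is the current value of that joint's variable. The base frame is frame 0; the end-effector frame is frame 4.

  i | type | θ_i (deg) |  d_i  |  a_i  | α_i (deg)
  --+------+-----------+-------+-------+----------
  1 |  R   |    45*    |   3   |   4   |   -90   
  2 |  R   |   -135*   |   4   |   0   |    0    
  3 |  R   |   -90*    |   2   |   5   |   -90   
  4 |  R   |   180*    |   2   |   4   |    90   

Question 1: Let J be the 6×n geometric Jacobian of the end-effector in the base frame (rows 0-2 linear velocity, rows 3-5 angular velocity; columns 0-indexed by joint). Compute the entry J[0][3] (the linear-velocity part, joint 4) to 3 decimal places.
-2.828

axis z_3 = (-0.5000,-0.5000,0.7071); lever o_n−o_3 = (1.0000,1.0000,4.2426)
cross product → J_v[:, 3] = (-2.8284,2.8284,0.0000)
J_ω[:, 3] = z_3
entry J[0][3] = -2.8284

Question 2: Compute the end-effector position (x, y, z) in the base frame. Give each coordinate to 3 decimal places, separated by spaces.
after link 1: o_1 = (2.8284, 2.8284, 3.0000)
after link 2: o_2 = (0.0000, 5.6569, 3.0000)
after link 3: o_3 = (-3.9142, 4.5711, -0.5355)
after link 4: o_4 = (-2.9142, 5.5711, 3.7071)

-2.914 5.571 3.707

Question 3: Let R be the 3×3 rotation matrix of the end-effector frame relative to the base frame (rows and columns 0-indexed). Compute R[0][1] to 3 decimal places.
-0.500

End-effector y-axis (col 1 of R) = (-0.5000,-0.5000,0.7071)
R[0][1] = -0.5000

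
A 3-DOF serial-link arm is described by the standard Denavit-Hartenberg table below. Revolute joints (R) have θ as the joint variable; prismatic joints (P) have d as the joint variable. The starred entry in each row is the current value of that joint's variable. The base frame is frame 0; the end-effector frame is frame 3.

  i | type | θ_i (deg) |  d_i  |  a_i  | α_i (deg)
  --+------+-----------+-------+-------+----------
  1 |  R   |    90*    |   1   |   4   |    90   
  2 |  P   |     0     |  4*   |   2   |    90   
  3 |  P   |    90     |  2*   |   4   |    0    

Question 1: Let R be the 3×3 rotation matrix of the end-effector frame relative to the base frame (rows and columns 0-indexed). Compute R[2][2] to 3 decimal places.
-1.000

End-effector z-axis (col 2 of R) = (0.0000,-0.0000,-1.0000)
R[2][2] = -1.0000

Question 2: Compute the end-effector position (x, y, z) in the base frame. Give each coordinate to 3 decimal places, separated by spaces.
8.000 6.000 -1.000

after link 1: o_1 = (0.0000, 4.0000, 1.0000)
after link 2: o_2 = (4.0000, 6.0000, 1.0000)
after link 3: o_3 = (8.0000, 6.0000, -1.0000)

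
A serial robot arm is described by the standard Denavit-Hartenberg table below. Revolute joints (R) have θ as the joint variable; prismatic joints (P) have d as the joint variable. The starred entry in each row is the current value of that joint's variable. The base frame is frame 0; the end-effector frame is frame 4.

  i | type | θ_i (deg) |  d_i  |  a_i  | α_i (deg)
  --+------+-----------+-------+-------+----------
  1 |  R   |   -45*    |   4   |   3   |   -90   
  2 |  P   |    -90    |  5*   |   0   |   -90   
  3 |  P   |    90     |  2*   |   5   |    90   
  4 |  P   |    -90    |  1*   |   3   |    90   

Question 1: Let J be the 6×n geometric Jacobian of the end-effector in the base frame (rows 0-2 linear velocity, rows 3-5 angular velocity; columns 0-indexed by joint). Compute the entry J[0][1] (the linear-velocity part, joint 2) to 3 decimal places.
0.707

prismatic axis z_1 = (0.7071,0.7071,0.0000)
J_v[:, 1] = z_1; J_ω[:, 1] = (0,0,0)
entry J[0][1] = 0.7071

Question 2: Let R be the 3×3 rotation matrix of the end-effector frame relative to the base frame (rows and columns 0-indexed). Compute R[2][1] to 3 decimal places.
End-effector y-axis (col 1 of R) = (0.0000,-0.0000,1.0000)
R[2][1] = 1.0000

1.000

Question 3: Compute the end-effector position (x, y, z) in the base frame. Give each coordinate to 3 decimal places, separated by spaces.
after link 1: o_1 = (2.1213, -2.1213, 4.0000)
after link 2: o_2 = (5.6569, 1.4142, 4.0000)
after link 3: o_3 = (3.5355, -3.5355, 4.0000)
after link 4: o_4 = (1.4142, -1.4142, 5.0000)

1.414 -1.414 5.000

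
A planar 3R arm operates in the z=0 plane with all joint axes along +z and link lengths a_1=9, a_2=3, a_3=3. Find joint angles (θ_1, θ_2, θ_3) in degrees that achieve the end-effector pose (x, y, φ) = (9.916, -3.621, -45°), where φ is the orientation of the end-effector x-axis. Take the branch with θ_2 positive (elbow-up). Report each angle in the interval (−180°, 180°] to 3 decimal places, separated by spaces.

wrist centre = target − a_3·(cos φ, sin φ) = (7.7947, -1.4997)
cos θ_2 = (63.0061−9²−3²)/(2·9·3) = -0.4999; θ_2 = 119.9926° (elbow-up)
β = atan2(-1.4997,7.7947) = -10.8905°; ψ = atan2(2.5983,7.5003) = 19.1071°
θ_1 = β − ψ = -29.9976°
θ_3 = φ − θ_1 − θ_2 = -134.9949° (wrapped to (-180°,180°])

-29.998 119.993 -134.995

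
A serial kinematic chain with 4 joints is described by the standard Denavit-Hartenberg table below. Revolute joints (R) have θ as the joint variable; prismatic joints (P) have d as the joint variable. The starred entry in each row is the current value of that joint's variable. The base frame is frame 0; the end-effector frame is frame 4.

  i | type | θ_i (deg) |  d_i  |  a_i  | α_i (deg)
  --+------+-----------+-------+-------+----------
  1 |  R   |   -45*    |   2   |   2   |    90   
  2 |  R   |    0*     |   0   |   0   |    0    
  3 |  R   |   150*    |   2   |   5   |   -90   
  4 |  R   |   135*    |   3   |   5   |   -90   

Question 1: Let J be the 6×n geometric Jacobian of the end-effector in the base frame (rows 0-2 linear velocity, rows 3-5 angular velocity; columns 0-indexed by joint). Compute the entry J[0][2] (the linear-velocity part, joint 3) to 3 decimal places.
1.319

axis z_2 = (-0.7071,-0.7071,0.0000); lever o_n−o_2 = (-0.8717,3.0432,-1.8658)
cross product → J_v[:, 2] = (1.3194,-1.3194,-2.7683)
J_ω[:, 2] = z_2
entry J[0][2] = 1.3194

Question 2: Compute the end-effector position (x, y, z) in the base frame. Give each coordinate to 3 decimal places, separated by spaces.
after link 1: o_1 = (1.4142, -1.4142, 2.0000)
after link 2: o_2 = (1.4142, -1.4142, 2.0000)
after link 3: o_3 = (-3.0619, 0.2334, 4.5000)
after link 4: o_4 = (0.5425, 1.6290, 0.1342)

0.543 1.629 0.134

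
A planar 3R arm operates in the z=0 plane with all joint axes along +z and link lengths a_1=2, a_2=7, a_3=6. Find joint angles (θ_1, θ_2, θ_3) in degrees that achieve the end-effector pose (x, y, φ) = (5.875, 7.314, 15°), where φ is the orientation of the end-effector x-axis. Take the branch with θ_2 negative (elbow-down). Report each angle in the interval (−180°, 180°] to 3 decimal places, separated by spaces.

-149.982 -135.013 -60.005

wrist centre = target − a_3·(cos φ, sin φ) = (0.0794, 5.7611)
cos θ_2 = (33.1964−2²−7²)/(2·2·7) = -0.7073; θ_2 = -135.0133° (elbow-down)
β = atan2(5.7611,0.0794) = 89.2099°; ψ = atan2(-4.9486,-2.9509) = -120.8080°
θ_1 = β − ψ = 210.0180°
θ_3 = φ − θ_1 − θ_2 = -60.0047° (wrapped to (-180°,180°])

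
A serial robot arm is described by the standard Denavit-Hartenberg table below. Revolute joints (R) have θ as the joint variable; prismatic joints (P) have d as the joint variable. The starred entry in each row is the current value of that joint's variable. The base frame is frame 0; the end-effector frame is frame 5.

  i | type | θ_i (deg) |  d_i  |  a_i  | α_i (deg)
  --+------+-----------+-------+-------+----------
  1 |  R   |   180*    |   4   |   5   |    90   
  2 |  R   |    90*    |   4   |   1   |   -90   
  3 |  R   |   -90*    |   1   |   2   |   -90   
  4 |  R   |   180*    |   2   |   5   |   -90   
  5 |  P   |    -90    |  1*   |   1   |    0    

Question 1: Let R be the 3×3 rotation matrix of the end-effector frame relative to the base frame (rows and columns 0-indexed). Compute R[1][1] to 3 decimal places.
End-effector y-axis (col 1 of R) = (-0.0000,-1.0000,-0.0000)
R[1][1] = -1.0000

-1.000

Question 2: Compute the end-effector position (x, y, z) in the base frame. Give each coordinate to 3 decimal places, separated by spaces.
after link 1: o_1 = (-5.0000, 0.0000, 4.0000)
after link 2: o_2 = (-5.0000, 4.0000, 5.0000)
after link 3: o_3 = (-4.0000, 6.0000, 5.0000)
after link 4: o_4 = (-4.0000, 1.0000, 7.0000)
after link 5: o_5 = (-3.0000, 1.0000, 8.0000)

-3.000 1.000 8.000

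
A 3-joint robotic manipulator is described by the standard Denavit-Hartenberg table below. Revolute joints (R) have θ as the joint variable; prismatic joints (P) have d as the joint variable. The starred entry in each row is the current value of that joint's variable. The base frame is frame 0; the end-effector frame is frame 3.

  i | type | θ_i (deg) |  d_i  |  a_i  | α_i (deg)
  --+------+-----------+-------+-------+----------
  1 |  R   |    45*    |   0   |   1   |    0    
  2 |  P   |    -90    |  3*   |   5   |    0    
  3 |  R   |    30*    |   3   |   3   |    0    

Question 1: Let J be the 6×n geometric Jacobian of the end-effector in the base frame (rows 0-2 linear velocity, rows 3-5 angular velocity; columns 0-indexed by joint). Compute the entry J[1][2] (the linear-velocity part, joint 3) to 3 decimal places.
2.898

axis z_2 = (0.0000,0.0000,1.0000); lever o_n−o_2 = (2.8978,-0.7765,3.0000)
cross product → J_v[:, 2] = (0.7765,2.8978,-0.0000)
J_ω[:, 2] = z_2
entry J[1][2] = 2.8978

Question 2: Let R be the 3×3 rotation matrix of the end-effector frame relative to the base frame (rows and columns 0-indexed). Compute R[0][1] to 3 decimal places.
End-effector y-axis (col 1 of R) = (0.2588,0.9659,0.0000)
R[0][1] = 0.2588

0.259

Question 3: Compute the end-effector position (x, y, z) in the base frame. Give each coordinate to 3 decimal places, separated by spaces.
after link 1: o_1 = (0.7071, 0.7071, 0.0000)
after link 2: o_2 = (4.2426, -2.8284, 3.0000)
after link 3: o_3 = (7.1404, -3.6049, 6.0000)

7.140 -3.605 6.000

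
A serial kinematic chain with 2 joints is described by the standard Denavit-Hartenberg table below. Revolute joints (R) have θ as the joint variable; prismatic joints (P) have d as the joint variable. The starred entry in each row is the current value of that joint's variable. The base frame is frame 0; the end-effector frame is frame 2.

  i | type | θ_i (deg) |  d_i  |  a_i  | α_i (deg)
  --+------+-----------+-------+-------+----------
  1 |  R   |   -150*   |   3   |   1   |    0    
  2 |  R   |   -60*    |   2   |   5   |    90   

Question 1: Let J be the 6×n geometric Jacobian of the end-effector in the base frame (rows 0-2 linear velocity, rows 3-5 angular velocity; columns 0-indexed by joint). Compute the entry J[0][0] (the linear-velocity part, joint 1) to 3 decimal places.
axis z_0 = ẑ; lever o_n−o_0 = (-5.1962,2.0000,5.0000)
cross product → J_v[:, 0] = (-2.0000,-5.1962,0.0000)
J_ω[:, 0] = z_0
entry J[0][0] = -2.0000

-2.000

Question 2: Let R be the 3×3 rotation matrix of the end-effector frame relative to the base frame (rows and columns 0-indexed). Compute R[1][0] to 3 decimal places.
End-effector x-axis (col 0 of R) = (-0.8660,0.5000,0.0000)
R[1][0] = 0.5000

0.500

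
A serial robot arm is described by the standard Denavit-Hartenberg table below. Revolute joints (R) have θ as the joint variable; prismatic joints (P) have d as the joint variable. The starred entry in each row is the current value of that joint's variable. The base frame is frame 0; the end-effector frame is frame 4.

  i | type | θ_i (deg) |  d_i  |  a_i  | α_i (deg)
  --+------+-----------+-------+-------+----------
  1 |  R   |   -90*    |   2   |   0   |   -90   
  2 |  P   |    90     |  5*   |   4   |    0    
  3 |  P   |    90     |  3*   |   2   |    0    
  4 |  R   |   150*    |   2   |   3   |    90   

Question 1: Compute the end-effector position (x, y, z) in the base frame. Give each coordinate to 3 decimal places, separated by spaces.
10.000 -0.598 -0.500

after link 1: o_1 = (0.0000, 0.0000, 2.0000)
after link 2: o_2 = (5.0000, 0.0000, -2.0000)
after link 3: o_3 = (8.0000, 2.0000, -2.0000)
after link 4: o_4 = (10.0000, -0.5981, -0.5000)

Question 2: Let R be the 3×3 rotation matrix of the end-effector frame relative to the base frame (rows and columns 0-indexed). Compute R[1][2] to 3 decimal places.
0.500

End-effector z-axis (col 2 of R) = (-0.0000,0.5000,0.8660)
R[1][2] = 0.5000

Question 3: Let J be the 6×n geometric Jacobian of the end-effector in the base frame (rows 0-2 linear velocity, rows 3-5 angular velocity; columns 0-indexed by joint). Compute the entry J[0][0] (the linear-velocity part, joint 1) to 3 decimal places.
0.598

axis z_0 = ẑ; lever o_n−o_0 = (10.0000,-0.5981,-0.5000)
cross product → J_v[:, 0] = (0.5981,10.0000,-0.0000)
J_ω[:, 0] = z_0
entry J[0][0] = 0.5981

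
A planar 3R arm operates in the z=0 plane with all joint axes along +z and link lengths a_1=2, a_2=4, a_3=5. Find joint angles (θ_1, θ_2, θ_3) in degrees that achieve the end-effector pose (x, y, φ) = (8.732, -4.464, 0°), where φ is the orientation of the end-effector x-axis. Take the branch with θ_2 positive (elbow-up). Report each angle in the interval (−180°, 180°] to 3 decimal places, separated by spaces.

-70.214 30.009 40.205

wrist centre = target − a_3·(cos φ, sin φ) = (3.7320, -4.4640)
cos θ_2 = (33.8551−2²−4²)/(2·2·4) = 0.8659; θ_2 = 30.0092° (elbow-up)
β = atan2(-4.4640,3.7320) = -50.1037°; ψ = atan2(2.0006,5.4638) = 20.1101°
θ_1 = β − ψ = -70.2138°
θ_3 = φ − θ_1 − θ_2 = 40.2046° (wrapped to (-180°,180°])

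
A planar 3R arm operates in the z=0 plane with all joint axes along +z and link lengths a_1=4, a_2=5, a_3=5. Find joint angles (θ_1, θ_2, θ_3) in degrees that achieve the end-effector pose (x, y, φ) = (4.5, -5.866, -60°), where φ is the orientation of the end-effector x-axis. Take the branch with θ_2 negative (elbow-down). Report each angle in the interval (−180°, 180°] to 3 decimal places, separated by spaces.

60.001 -150.000 29.999

wrist centre = target − a_3·(cos φ, sin φ) = (2.0000, -1.5359)
cos θ_2 = (6.3589−4²−5²)/(2·4·5) = -0.8660; θ_2 = -150.0002° (elbow-down)
β = atan2(-1.5359,2.0000) = -37.5220°; ψ = atan2(-2.5000,-0.3301) = -97.5227°
θ_1 = β − ψ = 60.0007°
θ_3 = φ − θ_1 − θ_2 = 29.9995° (wrapped to (-180°,180°])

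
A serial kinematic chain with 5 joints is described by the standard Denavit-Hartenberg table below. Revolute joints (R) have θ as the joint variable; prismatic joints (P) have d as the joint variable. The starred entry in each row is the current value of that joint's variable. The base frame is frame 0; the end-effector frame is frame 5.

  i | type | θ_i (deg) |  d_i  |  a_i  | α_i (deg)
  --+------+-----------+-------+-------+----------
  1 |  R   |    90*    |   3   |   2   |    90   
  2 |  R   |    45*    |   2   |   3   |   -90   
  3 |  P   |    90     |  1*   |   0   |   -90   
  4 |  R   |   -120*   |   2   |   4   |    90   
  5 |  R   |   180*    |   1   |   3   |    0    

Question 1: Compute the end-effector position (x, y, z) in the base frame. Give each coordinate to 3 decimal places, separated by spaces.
after link 1: o_1 = (0.0000, 2.0000, 3.0000)
after link 2: o_2 = (2.0000, 4.1213, 5.1213)
after link 3: o_3 = (2.0000, 3.4142, 5.8284)
after link 4: o_4 = (4.0000, -0.4495, 6.8637)
after link 5: o_5 = (3.3660, 1.7412, 4.6730)

3.366 1.741 4.673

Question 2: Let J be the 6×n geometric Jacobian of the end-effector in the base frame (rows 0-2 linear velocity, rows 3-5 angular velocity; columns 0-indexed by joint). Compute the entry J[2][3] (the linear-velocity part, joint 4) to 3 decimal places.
axis z_3 = (-0.0000,-0.7071,-0.7071); lever o_n−o_3 = (1.3660,-1.6730,-1.1554)
cross product → J_v[:, 3] = (-0.3660,-0.9659,0.9659)
J_ω[:, 3] = z_3
entry J[2][3] = 0.9659

0.966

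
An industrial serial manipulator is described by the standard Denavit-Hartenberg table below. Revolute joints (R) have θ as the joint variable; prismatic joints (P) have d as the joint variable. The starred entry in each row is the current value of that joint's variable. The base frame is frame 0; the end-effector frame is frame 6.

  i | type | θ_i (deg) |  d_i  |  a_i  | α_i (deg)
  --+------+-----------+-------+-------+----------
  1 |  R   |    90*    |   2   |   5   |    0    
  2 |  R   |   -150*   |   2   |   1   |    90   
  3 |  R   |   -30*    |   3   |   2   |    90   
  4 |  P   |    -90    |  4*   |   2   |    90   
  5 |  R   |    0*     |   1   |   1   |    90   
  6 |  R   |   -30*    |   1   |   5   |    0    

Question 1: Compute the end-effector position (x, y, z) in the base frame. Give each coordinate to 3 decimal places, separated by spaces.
5.016 4.973 -0.348

after link 1: o_1 = (0.0000, 5.0000, 2.0000)
after link 2: o_2 = (0.5000, 4.1340, 4.0000)
after link 3: o_3 = (-1.2321, 1.1340, 3.0000)
after link 4: o_4 = (-0.5000, 3.8660, -0.4641)
after link 5: o_5 = (-0.0670, 5.1160, 0.0359)
after link 6: o_6 = (5.0155, 4.9731, -0.3481)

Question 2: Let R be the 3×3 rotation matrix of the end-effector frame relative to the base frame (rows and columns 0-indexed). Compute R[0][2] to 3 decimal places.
End-effector z-axis (col 2 of R) = (0.2500,-0.4330,0.8660)
R[0][2] = 0.2500

0.250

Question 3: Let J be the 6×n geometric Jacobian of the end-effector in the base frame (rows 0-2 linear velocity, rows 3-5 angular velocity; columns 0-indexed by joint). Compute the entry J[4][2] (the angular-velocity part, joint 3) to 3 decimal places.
axis z_2 = (-0.8660,-0.5000,0.0000); lever o_n−o_2 = (4.5155,0.8391,-4.3481)
cross product → J_v[:, 2] = (2.1740,-3.7655,1.5311)
J_ω[:, 2] = z_2
entry J[4][2] = -0.5000

-0.500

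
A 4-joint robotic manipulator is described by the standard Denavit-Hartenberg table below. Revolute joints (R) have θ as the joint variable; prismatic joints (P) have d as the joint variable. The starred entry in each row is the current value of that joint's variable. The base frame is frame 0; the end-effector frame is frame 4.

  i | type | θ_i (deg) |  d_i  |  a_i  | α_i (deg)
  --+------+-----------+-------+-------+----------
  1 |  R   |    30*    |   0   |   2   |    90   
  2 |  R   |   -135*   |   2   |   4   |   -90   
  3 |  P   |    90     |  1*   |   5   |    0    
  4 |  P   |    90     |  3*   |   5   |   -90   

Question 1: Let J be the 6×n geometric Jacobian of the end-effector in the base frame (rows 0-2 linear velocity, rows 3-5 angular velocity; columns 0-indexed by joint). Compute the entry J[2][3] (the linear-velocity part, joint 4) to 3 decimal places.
-0.707

prismatic axis z_3 = (0.6124,0.3536,-0.7071)
J_v[:, 3] = z_3; J_ω[:, 3] = (0,0,0)
entry J[2][3] = -0.7071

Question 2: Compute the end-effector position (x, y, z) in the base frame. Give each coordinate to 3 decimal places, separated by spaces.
3.294 5.366 -2.121

after link 1: o_1 = (1.7321, 1.0000, 0.0000)
after link 2: o_2 = (0.2826, -2.1463, -2.8284)
after link 3: o_3 = (-1.6051, 2.5374, -3.5355)
after link 4: o_4 = (3.2939, 5.3658, -2.1213)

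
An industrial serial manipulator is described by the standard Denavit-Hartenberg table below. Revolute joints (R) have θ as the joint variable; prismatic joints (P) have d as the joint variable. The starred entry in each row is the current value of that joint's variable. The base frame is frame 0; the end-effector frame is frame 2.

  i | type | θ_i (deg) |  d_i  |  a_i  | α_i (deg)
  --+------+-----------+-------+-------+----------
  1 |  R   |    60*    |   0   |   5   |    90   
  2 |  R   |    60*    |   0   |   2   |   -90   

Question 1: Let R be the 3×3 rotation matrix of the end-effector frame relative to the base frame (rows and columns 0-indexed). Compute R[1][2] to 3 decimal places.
-0.750

End-effector z-axis (col 2 of R) = (-0.4330,-0.7500,0.5000)
R[1][2] = -0.7500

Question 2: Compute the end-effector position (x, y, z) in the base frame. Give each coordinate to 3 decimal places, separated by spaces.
after link 1: o_1 = (2.5000, 4.3301, 0.0000)
after link 2: o_2 = (3.0000, 5.1962, 1.7321)

3.000 5.196 1.732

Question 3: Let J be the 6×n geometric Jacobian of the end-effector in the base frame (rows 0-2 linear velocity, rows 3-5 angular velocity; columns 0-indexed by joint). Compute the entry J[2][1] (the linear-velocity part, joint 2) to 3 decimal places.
1.000

axis z_1 = (0.8660,-0.5000,0.0000); lever o_n−o_1 = (0.5000,0.8660,1.7321)
cross product → J_v[:, 1] = (-0.8660,-1.5000,1.0000)
J_ω[:, 1] = z_1
entry J[2][1] = 1.0000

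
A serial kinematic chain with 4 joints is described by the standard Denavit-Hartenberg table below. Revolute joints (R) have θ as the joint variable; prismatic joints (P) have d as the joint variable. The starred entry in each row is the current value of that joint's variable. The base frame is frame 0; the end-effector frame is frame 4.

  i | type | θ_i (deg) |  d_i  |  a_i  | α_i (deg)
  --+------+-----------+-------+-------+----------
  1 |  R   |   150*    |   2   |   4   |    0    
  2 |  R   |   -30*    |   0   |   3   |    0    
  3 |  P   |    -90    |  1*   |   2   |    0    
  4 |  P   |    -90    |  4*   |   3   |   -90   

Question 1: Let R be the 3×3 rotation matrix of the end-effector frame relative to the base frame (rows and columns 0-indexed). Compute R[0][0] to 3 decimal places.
0.500

End-effector x-axis (col 0 of R) = (0.5000,-0.8660,0.0000)
R[0][0] = 0.5000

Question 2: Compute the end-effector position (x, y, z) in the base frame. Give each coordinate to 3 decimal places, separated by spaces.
-1.732 3.000 7.000

after link 1: o_1 = (-3.4641, 2.0000, 2.0000)
after link 2: o_2 = (-4.9641, 4.5981, 2.0000)
after link 3: o_3 = (-3.2321, 5.5981, 3.0000)
after link 4: o_4 = (-1.7321, 3.0000, 7.0000)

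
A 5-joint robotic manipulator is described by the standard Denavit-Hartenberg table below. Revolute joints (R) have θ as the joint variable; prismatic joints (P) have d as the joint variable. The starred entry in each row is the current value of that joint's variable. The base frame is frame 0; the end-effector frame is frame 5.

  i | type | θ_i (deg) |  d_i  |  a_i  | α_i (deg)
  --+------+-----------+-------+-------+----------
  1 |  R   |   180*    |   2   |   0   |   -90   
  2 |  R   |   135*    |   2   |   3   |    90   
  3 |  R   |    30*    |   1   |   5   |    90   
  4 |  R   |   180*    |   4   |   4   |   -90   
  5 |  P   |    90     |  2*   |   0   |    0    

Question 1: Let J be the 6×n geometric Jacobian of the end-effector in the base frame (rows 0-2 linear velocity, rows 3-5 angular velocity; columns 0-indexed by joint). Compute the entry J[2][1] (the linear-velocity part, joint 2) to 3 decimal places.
4.855

axis z_1 = (-0.0000,-1.0000,0.0000); lever o_n−o_1 = (4.8550,0.9641,-3.4408)
cross product → J_v[:, 1] = (3.4408,-0.0000,4.8550)
J_ω[:, 1] = z_1
entry J[2][1] = 4.8550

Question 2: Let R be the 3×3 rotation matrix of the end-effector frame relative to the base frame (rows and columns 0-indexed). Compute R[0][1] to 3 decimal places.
0.612

End-effector y-axis (col 1 of R) = (0.6124,-0.5000,-0.6124)
R[0][1] = 0.6124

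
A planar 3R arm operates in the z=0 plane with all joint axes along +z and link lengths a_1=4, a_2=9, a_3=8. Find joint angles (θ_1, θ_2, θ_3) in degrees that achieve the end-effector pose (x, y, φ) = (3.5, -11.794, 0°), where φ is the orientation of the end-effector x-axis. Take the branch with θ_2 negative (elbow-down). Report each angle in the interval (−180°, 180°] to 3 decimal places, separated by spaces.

wrist centre = target − a_3·(cos φ, sin φ) = (-4.5000, -11.7940)
cos θ_2 = (159.3484−4²−9²)/(2·4·9) = 0.8660; θ_2 = -30.0086° (elbow-down)
β = atan2(-11.7940,-4.5000) = -110.8844°; ψ = atan2(-4.5012,11.7936) = -20.8900°
θ_1 = β − ψ = -89.9943°
θ_3 = φ − θ_1 − θ_2 = 120.0029° (wrapped to (-180°,180°])

-89.994 -30.009 120.003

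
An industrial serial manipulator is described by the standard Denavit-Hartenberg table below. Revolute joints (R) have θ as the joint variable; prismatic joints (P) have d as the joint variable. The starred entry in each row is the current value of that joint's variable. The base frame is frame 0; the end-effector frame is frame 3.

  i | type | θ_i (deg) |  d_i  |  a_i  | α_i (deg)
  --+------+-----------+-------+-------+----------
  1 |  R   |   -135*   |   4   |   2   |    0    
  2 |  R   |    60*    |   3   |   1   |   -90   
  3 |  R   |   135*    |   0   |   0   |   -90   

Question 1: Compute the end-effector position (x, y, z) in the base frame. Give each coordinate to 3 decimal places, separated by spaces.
after link 1: o_1 = (-1.4142, -1.4142, 4.0000)
after link 2: o_2 = (-1.1554, -2.3801, 7.0000)
after link 3: o_3 = (-1.1554, -2.3801, 7.0000)

-1.155 -2.380 7.000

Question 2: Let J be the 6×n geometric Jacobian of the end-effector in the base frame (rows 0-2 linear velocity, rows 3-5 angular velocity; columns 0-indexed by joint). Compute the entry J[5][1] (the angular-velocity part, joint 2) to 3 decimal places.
1.000

axis z_1 = (0.0000,0.0000,1.0000); lever o_n−o_1 = (0.2588,-0.9659,3.0000)
cross product → J_v[:, 1] = (0.9659,0.2588,-0.0000)
J_ω[:, 1] = z_1
entry J[5][1] = 1.0000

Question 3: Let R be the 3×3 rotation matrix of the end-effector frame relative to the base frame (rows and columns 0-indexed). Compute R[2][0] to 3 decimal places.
-0.707

End-effector x-axis (col 0 of R) = (-0.1830,0.6830,-0.7071)
R[2][0] = -0.7071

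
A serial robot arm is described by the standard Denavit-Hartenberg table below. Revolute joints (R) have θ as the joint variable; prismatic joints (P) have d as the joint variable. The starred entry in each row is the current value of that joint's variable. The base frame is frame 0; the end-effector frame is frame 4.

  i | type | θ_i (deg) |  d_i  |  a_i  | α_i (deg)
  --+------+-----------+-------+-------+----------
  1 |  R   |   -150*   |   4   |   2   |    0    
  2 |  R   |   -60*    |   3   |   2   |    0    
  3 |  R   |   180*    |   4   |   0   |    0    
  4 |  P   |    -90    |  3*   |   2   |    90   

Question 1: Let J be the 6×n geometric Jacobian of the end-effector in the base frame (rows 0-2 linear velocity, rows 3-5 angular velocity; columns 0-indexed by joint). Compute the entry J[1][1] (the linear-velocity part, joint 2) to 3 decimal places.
-2.732

axis z_1 = (0.0000,0.0000,1.0000); lever o_n−o_1 = (-2.7321,-0.7321,10.0000)
cross product → J_v[:, 1] = (0.7321,-2.7321,0.0000)
J_ω[:, 1] = z_1
entry J[1][1] = -2.7321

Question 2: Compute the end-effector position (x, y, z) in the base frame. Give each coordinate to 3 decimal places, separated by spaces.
after link 1: o_1 = (-1.7321, -1.0000, 4.0000)
after link 2: o_2 = (-3.4641, 0.0000, 7.0000)
after link 3: o_3 = (-3.4641, 0.0000, 11.0000)
after link 4: o_4 = (-4.4641, -1.7321, 14.0000)

-4.464 -1.732 14.000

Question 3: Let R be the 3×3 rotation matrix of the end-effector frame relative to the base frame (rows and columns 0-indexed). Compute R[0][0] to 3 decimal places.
-0.500

End-effector x-axis (col 0 of R) = (-0.5000,-0.8660,0.0000)
R[0][0] = -0.5000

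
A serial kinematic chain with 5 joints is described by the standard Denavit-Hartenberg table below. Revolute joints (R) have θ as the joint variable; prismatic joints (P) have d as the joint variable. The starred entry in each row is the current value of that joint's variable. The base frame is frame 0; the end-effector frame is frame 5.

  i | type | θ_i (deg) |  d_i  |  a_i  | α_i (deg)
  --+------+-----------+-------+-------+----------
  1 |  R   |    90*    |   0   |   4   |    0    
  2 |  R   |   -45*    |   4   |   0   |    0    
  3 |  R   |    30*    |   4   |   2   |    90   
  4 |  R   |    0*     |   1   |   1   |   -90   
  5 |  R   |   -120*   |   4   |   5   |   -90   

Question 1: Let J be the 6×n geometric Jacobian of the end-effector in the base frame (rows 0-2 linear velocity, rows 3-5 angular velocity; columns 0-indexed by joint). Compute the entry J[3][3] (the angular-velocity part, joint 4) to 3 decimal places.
axis z_3 = (0.9659,-0.2588,0.0000); lever o_n−o_3 = (4.7603,-2.8284,4.0000)
cross product → J_v[:, 3] = (-1.0353,-3.8637,-1.5000)
J_ω[:, 3] = z_3
entry J[3][3] = 0.9659

0.966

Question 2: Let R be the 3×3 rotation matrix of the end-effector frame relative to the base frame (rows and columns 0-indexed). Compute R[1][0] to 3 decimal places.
End-effector x-axis (col 0 of R) = (0.7071,-0.7071,0.0000)
R[1][0] = -0.7071

-0.707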